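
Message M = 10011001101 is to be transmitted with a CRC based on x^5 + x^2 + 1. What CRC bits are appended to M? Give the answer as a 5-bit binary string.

Append 5 zeros: 1001100110100000. Divide by 100101 (XOR where the leading bit is 1):
  pos 0: 100110 XOR 100101 = 000011
  pos 4: 110110 XOR 100101 = 010011
  pos 5: 100111 XOR 100101 = 000010
  pos 9: 100000 XOR 100101 = 000101
Remainder (last 5 bits) = 01010. This is the CRC / FCS.

01010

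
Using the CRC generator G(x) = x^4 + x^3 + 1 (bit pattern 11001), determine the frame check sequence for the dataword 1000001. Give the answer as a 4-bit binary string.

Append 4 zeros: 10000010000. Divide by 11001 (XOR where the leading bit is 1):
  pos 0: 10000 XOR 11001 = 01001
  pos 1: 10010 XOR 11001 = 01011
  pos 2: 10111 XOR 11001 = 01110
  pos 3: 11100 XOR 11001 = 00101
  pos 5: 10100 XOR 11001 = 01101
  pos 6: 11010 XOR 11001 = 00011
Remainder (last 4 bits) = 0011. This is the CRC / FCS.

0011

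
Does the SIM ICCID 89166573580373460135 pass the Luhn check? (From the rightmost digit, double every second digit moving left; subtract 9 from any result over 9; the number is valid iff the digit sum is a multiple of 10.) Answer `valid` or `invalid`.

invalid

From the right, keep odd positions and double even positions (subtract 9 from any doubled value over 9):
  doubled (positions 2,4,...): 6 0 8 5 0 1 5 3 2 7 → sum 37
  kept (positions 1,3,...): 5 1 6 3 3 8 3 5 6 9 → sum 49
Total = 86.
86 mod 10 = 6, so the number is invalid.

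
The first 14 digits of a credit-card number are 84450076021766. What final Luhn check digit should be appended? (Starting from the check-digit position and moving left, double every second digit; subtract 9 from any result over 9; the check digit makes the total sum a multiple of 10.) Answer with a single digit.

Partial digits right→left: 6 6 7 1 2 0 6 7 0 0 5 4 4 8
Double every second digit counting from the check-digit position (so the 1st, 3rd, 5th, ... of the partial from the right).
  doubled (with −9 where >9): 3 5 4 3 0 1 8 → sum 24
  kept as-is: 6 1 0 7 0 4 8 → sum 26
Total = 24 + 26 = 50.
Check digit = (10 − (50 mod 10)) mod 10 = 0.

0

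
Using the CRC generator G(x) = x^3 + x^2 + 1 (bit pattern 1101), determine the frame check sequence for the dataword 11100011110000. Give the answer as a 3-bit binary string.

101

Append 3 zeros: 11100011110000000. Divide by 1101 (XOR where the leading bit is 1):
  pos 0: 1110 XOR 1101 = 0011
  pos 2: 1100 XOR 1101 = 0001
  pos 5: 1111 XOR 1101 = 0010
  pos 7: 1010 XOR 1101 = 0111
  pos 8: 1110 XOR 1101 = 0011
  pos 10: 1100 XOR 1101 = 0001
  pos 13: 1000 XOR 1101 = 0101
Remainder (last 3 bits) = 101. This is the CRC / FCS.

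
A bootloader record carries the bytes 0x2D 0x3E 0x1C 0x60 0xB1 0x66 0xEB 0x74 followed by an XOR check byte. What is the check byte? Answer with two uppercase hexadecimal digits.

XOR the bytes together:
  start with 0x2D
  0x2D ⊕ 0x3E = 0x13
  0x13 ⊕ 0x1C = 0x0F
  0x0F ⊕ 0x60 = 0x6F
  0x6F ⊕ 0xB1 = 0xDE
  0xDE ⊕ 0x66 = 0xB8
  0xB8 ⊕ 0xEB = 0x53
  0x53 ⊕ 0x74 = 0x27

27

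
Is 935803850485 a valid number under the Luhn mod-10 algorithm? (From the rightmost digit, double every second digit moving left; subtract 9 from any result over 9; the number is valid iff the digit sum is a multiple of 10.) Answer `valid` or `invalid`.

From the right, keep odd positions and double even positions (subtract 9 from any doubled value over 9):
  doubled (positions 2,4,...): 7 0 7 0 1 9 → sum 24
  kept (positions 1,3,...): 5 4 5 3 8 3 → sum 28
Total = 52.
52 mod 10 = 2, so the number is invalid.

invalid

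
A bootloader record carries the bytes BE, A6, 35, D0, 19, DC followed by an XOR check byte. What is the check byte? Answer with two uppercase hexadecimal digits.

XOR the bytes together:
  start with 0xBE
  0xBE ⊕ 0xA6 = 0x18
  0x18 ⊕ 0x35 = 0x2D
  0x2D ⊕ 0xD0 = 0xFD
  0xFD ⊕ 0x19 = 0xE4
  0xE4 ⊕ 0xDC = 0x38

38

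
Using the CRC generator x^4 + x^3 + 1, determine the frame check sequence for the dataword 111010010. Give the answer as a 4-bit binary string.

0001

Append 4 zeros: 1110100100000. Divide by 11001 (XOR where the leading bit is 1):
  pos 0: 11101 XOR 11001 = 00100
  pos 2: 10000 XOR 11001 = 01001
  pos 3: 10011 XOR 11001 = 01010
  pos 4: 10100 XOR 11001 = 01101
  pos 5: 11010 XOR 11001 = 00011
  pos 8: 11000 XOR 11001 = 00001
Remainder (last 4 bits) = 0001. This is the CRC / FCS.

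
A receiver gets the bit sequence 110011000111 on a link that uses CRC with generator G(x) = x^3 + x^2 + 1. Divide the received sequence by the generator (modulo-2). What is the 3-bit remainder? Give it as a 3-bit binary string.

Modulo-2 division of 110011000111 by 1101:
  pos 0: 1100 XOR 1101 = 0001
  pos 3: 1110 XOR 1101 = 0011
  pos 5: 1100 XOR 1101 = 0001
  pos 8: 1111 XOR 1101 = 0010
Remainder = 010 (nonzero — an error is detected).

010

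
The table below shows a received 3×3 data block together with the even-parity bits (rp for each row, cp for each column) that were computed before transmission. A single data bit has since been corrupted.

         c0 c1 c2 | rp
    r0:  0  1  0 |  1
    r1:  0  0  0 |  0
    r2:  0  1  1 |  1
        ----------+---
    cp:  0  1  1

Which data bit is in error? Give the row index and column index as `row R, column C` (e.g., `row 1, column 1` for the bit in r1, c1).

Recompute each row's even parity and compare to rp:
  r0: data parity 1, sent rp 1 → ok
  r1: data parity 0, sent rp 0 → ok
  r2: data parity 0, sent rp 1 → mismatch
Recompute each column's even parity and compare to cp:
  c0: data parity 0, sent cp 0 → ok
  c1: data parity 0, sent cp 1 → mismatch
  c2: data parity 1, sent cp 1 → ok
Exactly one row (r2) and one column (c1) fail → the flipped bit is at their intersection.

row 2, column 1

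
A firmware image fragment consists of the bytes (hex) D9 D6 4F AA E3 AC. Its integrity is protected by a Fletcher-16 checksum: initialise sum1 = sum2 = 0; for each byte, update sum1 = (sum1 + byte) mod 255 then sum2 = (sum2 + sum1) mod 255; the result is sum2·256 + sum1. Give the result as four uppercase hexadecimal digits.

FE3B

Running sums (mod 255):
  after byte 0 (D9): sum1=217, sum2=217
  after byte 1 (D6): sum1=176, sum2=138
  after byte 2 (4F): sum1=0, sum2=138
  after byte 3 (AA): sum1=170, sum2=53
  after byte 4 (E3): sum1=142, sum2=195
  after byte 5 (AC): sum1=59, sum2=254
Checksum = sum2·256 + sum1 = 254·256 + 59 = 65083 = 0xFE3B.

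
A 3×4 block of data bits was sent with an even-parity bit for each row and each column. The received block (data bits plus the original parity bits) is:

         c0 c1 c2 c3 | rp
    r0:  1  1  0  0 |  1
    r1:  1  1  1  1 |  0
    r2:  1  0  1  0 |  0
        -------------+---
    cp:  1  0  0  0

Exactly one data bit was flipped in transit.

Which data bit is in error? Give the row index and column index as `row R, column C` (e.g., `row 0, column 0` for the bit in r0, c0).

Recompute each row's even parity and compare to rp:
  r0: data parity 0, sent rp 1 → mismatch
  r1: data parity 0, sent rp 0 → ok
  r2: data parity 0, sent rp 0 → ok
Recompute each column's even parity and compare to cp:
  c0: data parity 1, sent cp 1 → ok
  c1: data parity 0, sent cp 0 → ok
  c2: data parity 0, sent cp 0 → ok
  c3: data parity 1, sent cp 0 → mismatch
Exactly one row (r0) and one column (c3) fail → the flipped bit is at their intersection.

row 0, column 3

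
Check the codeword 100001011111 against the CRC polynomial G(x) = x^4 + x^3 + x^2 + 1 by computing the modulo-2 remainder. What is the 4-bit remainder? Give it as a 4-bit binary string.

Modulo-2 division of 100001011111 by 11101:
  pos 0: 10000 XOR 11101 = 01101
  pos 1: 11011 XOR 11101 = 00110
  pos 3: 11001 XOR 11101 = 00100
  pos 5: 10011 XOR 11101 = 01110
  pos 6: 11101 XOR 11101 = 00000
Remainder = 0001 (nonzero — an error is detected).

0001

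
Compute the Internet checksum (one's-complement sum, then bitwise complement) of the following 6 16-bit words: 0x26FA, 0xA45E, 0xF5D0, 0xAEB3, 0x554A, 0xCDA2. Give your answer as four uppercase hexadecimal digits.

One's-complement addition (fold any carry out of bit 15 back into bit 0):
  0x26FA + 0xA45E = 0x0CB58
  0xCB58 + 0xF5D0 = 0x1C128 → wrap carry → 0xC129
  0xC129 + 0xAEB3 = 0x16FDC → wrap carry → 0x6FDD
  0x6FDD + 0x554A = 0x0C527
  0xC527 + 0xCDA2 = 0x192C9 → wrap carry → 0x92CA
One's-complement sum = 0x92CA.
Checksum = ~0x92CA & 0xFFFF = 0x6D35.

6D35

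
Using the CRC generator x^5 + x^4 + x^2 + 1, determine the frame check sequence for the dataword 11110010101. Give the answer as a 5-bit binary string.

01101

Append 5 zeros: 1111001010100000. Divide by 110101 (XOR where the leading bit is 1):
  pos 0: 111100 XOR 110101 = 001001
  pos 2: 100110 XOR 110101 = 010011
  pos 3: 100111 XOR 110101 = 010010
  pos 4: 100100 XOR 110101 = 010001
  pos 5: 100011 XOR 110101 = 010110
  pos 6: 101100 XOR 110101 = 011001
  pos 7: 110010 XOR 110101 = 000111
  pos 10: 111000 XOR 110101 = 001101
Remainder (last 5 bits) = 01101. This is the CRC / FCS.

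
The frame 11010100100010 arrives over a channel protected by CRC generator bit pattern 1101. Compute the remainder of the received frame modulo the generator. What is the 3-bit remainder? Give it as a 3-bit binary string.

Modulo-2 division of 11010100100010 by 1101:
  pos 0: 1101 XOR 1101 = 0000
  pos 5: 1001 XOR 1101 = 0100
  pos 6: 1000 XOR 1101 = 0101
  pos 7: 1010 XOR 1101 = 0111
  pos 8: 1110 XOR 1101 = 0011
  pos 10: 1110 XOR 1101 = 0011
Remainder = 011 (nonzero — an error is detected).

011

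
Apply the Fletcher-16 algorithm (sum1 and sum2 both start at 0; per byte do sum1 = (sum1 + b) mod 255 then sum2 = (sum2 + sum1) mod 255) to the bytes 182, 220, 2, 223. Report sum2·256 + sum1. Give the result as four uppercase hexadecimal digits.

5575

Running sums (mod 255):
  after byte 0 (182): sum1=182, sum2=182
  after byte 1 (220): sum1=147, sum2=74
  after byte 2 (2): sum1=149, sum2=223
  after byte 3 (223): sum1=117, sum2=85
Checksum = sum2·256 + sum1 = 85·256 + 117 = 21877 = 0x5575.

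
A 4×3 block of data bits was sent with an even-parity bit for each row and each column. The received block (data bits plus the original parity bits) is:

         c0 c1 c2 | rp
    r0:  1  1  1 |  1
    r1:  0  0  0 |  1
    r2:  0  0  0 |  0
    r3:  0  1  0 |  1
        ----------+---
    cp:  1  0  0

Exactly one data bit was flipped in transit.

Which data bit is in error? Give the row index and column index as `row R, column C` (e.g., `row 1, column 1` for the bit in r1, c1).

row 1, column 2

Recompute each row's even parity and compare to rp:
  r0: data parity 1, sent rp 1 → ok
  r1: data parity 0, sent rp 1 → mismatch
  r2: data parity 0, sent rp 0 → ok
  r3: data parity 1, sent rp 1 → ok
Recompute each column's even parity and compare to cp:
  c0: data parity 1, sent cp 1 → ok
  c1: data parity 0, sent cp 0 → ok
  c2: data parity 1, sent cp 0 → mismatch
Exactly one row (r1) and one column (c2) fail → the flipped bit is at their intersection.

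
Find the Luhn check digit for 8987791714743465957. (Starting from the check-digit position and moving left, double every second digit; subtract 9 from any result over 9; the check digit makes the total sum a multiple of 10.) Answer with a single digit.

5

Partial digits right→left: 7 5 9 5 6 4 3 4 7 4 1 7 1 9 7 7 8 9 8
Double every second digit counting from the check-digit position (so the 1st, 3rd, 5th, ... of the partial from the right).
  doubled (with −9 where >9): 5 9 3 6 5 2 2 5 7 7 → sum 51
  kept as-is: 5 5 4 4 4 7 9 7 9 → sum 54
Total = 51 + 54 = 105.
Check digit = (10 − (105 mod 10)) mod 10 = 5.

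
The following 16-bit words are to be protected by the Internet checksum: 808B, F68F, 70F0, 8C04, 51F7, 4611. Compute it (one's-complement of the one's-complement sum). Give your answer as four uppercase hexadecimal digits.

F3E6

One's-complement addition (fold any carry out of bit 15 back into bit 0):
  0x808B + 0xF68F = 0x1771A → wrap carry → 0x771B
  0x771B + 0x70F0 = 0x0E80B
  0xE80B + 0x8C04 = 0x1740F → wrap carry → 0x7410
  0x7410 + 0x51F7 = 0x0C607
  0xC607 + 0x4611 = 0x10C18 → wrap carry → 0x0C19
One's-complement sum = 0x0C19.
Checksum = ~0x0C19 & 0xFFFF = 0xF3E6.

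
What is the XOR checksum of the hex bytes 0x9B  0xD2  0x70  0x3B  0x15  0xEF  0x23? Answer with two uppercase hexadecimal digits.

DB

XOR the bytes together:
  start with 0x9B
  0x9B ⊕ 0xD2 = 0x49
  0x49 ⊕ 0x70 = 0x39
  0x39 ⊕ 0x3B = 0x02
  0x02 ⊕ 0x15 = 0x17
  0x17 ⊕ 0xEF = 0xF8
  0xF8 ⊕ 0x23 = 0xDB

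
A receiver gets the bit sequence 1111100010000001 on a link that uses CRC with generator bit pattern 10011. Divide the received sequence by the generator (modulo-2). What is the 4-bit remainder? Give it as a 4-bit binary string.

Modulo-2 division of 1111100010000001 by 10011:
  pos 0: 11111 XOR 10011 = 01100
  pos 1: 11000 XOR 10011 = 01011
  pos 2: 10110 XOR 10011 = 00101
  pos 4: 10101 XOR 10011 = 00110
  pos 6: 11000 XOR 10011 = 01011
  pos 7: 10110 XOR 10011 = 00101
  pos 9: 10100 XOR 10011 = 00111
  pos 11: 11101 XOR 10011 = 01110
Remainder = 1110 (nonzero — an error is detected).

1110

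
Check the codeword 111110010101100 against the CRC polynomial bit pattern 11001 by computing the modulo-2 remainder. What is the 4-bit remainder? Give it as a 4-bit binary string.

1110

Modulo-2 division of 111110010101100 by 11001:
  pos 0: 11111 XOR 11001 = 00110
  pos 2: 11000 XOR 11001 = 00001
  pos 6: 11010 XOR 11001 = 00011
  pos 9: 11110 XOR 11001 = 00111
Remainder = 1110 (nonzero — an error is detected).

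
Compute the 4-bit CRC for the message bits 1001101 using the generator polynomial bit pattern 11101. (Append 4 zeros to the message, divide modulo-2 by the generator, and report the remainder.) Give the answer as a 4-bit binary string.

Append 4 zeros: 10011010000. Divide by 11101 (XOR where the leading bit is 1):
  pos 0: 10011 XOR 11101 = 01110
  pos 1: 11100 XOR 11101 = 00001
  pos 5: 11000 XOR 11101 = 00101
Remainder (last 4 bits) = 1010. This is the CRC / FCS.

1010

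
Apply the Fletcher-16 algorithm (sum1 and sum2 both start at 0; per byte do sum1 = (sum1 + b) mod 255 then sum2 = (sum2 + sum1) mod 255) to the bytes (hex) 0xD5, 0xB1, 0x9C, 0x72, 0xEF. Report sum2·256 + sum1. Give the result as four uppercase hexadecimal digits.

9E86

Running sums (mod 255):
  after byte 0 (0xD5): sum1=213, sum2=213
  after byte 1 (0xB1): sum1=135, sum2=93
  after byte 2 (0x9C): sum1=36, sum2=129
  after byte 3 (0x72): sum1=150, sum2=24
  after byte 4 (0xEF): sum1=134, sum2=158
Checksum = sum2·256 + sum1 = 158·256 + 134 = 40582 = 0x9E86.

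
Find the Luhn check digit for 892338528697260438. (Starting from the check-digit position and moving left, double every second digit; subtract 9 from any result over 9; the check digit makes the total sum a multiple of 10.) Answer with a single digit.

8

Partial digits right→left: 8 3 4 0 6 2 7 9 6 8 2 5 8 3 3 2 9 8
Double every second digit counting from the check-digit position (so the 1st, 3rd, 5th, ... of the partial from the right).
  doubled (with −9 where >9): 7 8 3 5 3 4 7 6 9 → sum 52
  kept as-is: 3 0 2 9 8 5 3 2 8 → sum 40
Total = 52 + 40 = 92.
Check digit = (10 − (92 mod 10)) mod 10 = 8.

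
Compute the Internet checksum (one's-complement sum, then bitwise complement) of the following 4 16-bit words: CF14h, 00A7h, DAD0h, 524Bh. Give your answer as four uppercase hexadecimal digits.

0328

One's-complement addition (fold any carry out of bit 15 back into bit 0):
  0xCF14 + 0x00A7 = 0x0CFBB
  0xCFBB + 0xDAD0 = 0x1AA8B → wrap carry → 0xAA8C
  0xAA8C + 0x524B = 0x0FCD7
One's-complement sum = 0xFCD7.
Checksum = ~0xFCD7 & 0xFFFF = 0x0328.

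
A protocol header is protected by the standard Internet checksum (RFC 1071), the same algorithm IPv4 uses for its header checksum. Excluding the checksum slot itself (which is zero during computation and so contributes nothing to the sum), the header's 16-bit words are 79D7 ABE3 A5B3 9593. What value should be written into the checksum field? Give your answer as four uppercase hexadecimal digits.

9EFD

One's-complement addition (fold any carry out of bit 15 back into bit 0):
  0x79D7 + 0xABE3 = 0x125BA → wrap carry → 0x25BB
  0x25BB + 0xA5B3 = 0x0CB6E
  0xCB6E + 0x9593 = 0x16101 → wrap carry → 0x6102
One's-complement sum = 0x6102.
Checksum = ~0x6102 & 0xFFFF = 0x9EFD.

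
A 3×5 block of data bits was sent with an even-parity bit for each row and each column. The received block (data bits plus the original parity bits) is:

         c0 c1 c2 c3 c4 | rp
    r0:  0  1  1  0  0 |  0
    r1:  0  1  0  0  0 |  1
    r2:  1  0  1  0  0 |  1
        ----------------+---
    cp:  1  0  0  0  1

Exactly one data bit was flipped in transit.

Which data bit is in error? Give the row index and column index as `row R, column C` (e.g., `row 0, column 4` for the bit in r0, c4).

row 2, column 4

Recompute each row's even parity and compare to rp:
  r0: data parity 0, sent rp 0 → ok
  r1: data parity 1, sent rp 1 → ok
  r2: data parity 0, sent rp 1 → mismatch
Recompute each column's even parity and compare to cp:
  c0: data parity 1, sent cp 1 → ok
  c1: data parity 0, sent cp 0 → ok
  c2: data parity 0, sent cp 0 → ok
  c3: data parity 0, sent cp 0 → ok
  c4: data parity 0, sent cp 1 → mismatch
Exactly one row (r2) and one column (c4) fail → the flipped bit is at their intersection.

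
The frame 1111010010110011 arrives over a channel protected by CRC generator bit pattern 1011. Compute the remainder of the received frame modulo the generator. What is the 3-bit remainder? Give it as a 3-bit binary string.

Modulo-2 division of 1111010010110011 by 1011:
  pos 0: 1111 XOR 1011 = 0100
  pos 1: 1000 XOR 1011 = 0011
  pos 3: 1110 XOR 1011 = 0101
  pos 4: 1010 XOR 1011 = 0001
  pos 7: 1101 XOR 1011 = 0110
  pos 8: 1101 XOR 1011 = 0110
  pos 9: 1100 XOR 1011 = 0111
  pos 10: 1110 XOR 1011 = 0101
  pos 11: 1011 XOR 1011 = 0000
Remainder = 001 (nonzero — an error is detected).

001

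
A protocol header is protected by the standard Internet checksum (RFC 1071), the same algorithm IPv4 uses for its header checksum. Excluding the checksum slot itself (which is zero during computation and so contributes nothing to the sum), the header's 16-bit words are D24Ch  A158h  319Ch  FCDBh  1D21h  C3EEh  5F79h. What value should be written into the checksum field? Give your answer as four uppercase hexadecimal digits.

1D59

One's-complement addition (fold any carry out of bit 15 back into bit 0):
  0xD24C + 0xA158 = 0x173A4 → wrap carry → 0x73A5
  0x73A5 + 0x319C = 0x0A541
  0xA541 + 0xFCDB = 0x1A21C → wrap carry → 0xA21D
  0xA21D + 0x1D21 = 0x0BF3E
  0xBF3E + 0xC3EE = 0x1832C → wrap carry → 0x832D
  0x832D + 0x5F79 = 0x0E2A6
One's-complement sum = 0xE2A6.
Checksum = ~0xE2A6 & 0xFFFF = 0x1D59.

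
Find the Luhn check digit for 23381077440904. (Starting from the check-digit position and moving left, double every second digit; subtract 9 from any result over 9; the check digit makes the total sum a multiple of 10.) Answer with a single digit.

Partial digits right→left: 4 0 9 0 4 4 7 7 0 1 8 3 3 2
Double every second digit counting from the check-digit position (so the 1st, 3rd, 5th, ... of the partial from the right).
  doubled (with −9 where >9): 8 9 8 5 0 7 6 → sum 43
  kept as-is: 0 0 4 7 1 3 2 → sum 17
Total = 43 + 17 = 60.
Check digit = (10 − (60 mod 10)) mod 10 = 0.

0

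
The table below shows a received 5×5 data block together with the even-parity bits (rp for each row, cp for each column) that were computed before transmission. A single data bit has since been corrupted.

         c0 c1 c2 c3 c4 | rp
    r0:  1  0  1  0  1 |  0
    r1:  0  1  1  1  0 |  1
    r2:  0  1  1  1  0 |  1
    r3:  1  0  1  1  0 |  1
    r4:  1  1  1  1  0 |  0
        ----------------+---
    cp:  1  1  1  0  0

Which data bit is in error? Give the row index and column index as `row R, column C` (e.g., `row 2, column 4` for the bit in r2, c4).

row 0, column 4

Recompute each row's even parity and compare to rp:
  r0: data parity 1, sent rp 0 → mismatch
  r1: data parity 1, sent rp 1 → ok
  r2: data parity 1, sent rp 1 → ok
  r3: data parity 1, sent rp 1 → ok
  r4: data parity 0, sent rp 0 → ok
Recompute each column's even parity and compare to cp:
  c0: data parity 1, sent cp 1 → ok
  c1: data parity 1, sent cp 1 → ok
  c2: data parity 1, sent cp 1 → ok
  c3: data parity 0, sent cp 0 → ok
  c4: data parity 1, sent cp 0 → mismatch
Exactly one row (r0) and one column (c4) fail → the flipped bit is at their intersection.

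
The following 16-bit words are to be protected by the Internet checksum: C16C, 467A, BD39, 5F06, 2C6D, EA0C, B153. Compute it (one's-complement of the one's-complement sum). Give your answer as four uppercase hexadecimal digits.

One's-complement addition (fold any carry out of bit 15 back into bit 0):
  0xC16C + 0x467A = 0x107E6 → wrap carry → 0x07E7
  0x07E7 + 0xBD39 = 0x0C520
  0xC520 + 0x5F06 = 0x12426 → wrap carry → 0x2427
  0x2427 + 0x2C6D = 0x05094
  0x5094 + 0xEA0C = 0x13AA0 → wrap carry → 0x3AA1
  0x3AA1 + 0xB153 = 0x0EBF4
One's-complement sum = 0xEBF4.
Checksum = ~0xEBF4 & 0xFFFF = 0x140B.

140B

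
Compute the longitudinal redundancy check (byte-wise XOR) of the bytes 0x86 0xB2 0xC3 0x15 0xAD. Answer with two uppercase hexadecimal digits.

4F

XOR the bytes together:
  start with 0x86
  0x86 ⊕ 0xB2 = 0x34
  0x34 ⊕ 0xC3 = 0xF7
  0xF7 ⊕ 0x15 = 0xE2
  0xE2 ⊕ 0xAD = 0x4F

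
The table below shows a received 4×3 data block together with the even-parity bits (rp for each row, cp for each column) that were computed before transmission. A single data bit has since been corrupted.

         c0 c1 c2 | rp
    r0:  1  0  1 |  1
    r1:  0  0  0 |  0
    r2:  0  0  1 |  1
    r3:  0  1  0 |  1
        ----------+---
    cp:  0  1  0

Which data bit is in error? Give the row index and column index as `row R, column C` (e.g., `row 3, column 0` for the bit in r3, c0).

Recompute each row's even parity and compare to rp:
  r0: data parity 0, sent rp 1 → mismatch
  r1: data parity 0, sent rp 0 → ok
  r2: data parity 1, sent rp 1 → ok
  r3: data parity 1, sent rp 1 → ok
Recompute each column's even parity and compare to cp:
  c0: data parity 1, sent cp 0 → mismatch
  c1: data parity 1, sent cp 1 → ok
  c2: data parity 0, sent cp 0 → ok
Exactly one row (r0) and one column (c0) fail → the flipped bit is at their intersection.

row 0, column 0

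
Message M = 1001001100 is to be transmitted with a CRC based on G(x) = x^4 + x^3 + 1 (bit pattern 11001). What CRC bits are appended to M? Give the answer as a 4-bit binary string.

0100

Append 4 zeros: 10010011000000. Divide by 11001 (XOR where the leading bit is 1):
  pos 0: 10010 XOR 11001 = 01011
  pos 1: 10110 XOR 11001 = 01111
  pos 2: 11111 XOR 11001 = 00110
  pos 4: 11010 XOR 11001 = 00011
  pos 7: 11000 XOR 11001 = 00001
Remainder (last 4 bits) = 0100. This is the CRC / FCS.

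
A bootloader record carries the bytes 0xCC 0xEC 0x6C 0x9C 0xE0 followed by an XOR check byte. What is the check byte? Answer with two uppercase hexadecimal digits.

30

XOR the bytes together:
  start with 0xCC
  0xCC ⊕ 0xEC = 0x20
  0x20 ⊕ 0x6C = 0x4C
  0x4C ⊕ 0x9C = 0xD0
  0xD0 ⊕ 0xE0 = 0x30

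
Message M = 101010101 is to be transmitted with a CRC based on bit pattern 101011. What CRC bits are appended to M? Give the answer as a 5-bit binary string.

00010

Append 5 zeros: 10101010100000. Divide by 101011 (XOR where the leading bit is 1):
  pos 0: 101010 XOR 101011 = 000001
  pos 5: 110100 XOR 101011 = 011111
  pos 6: 111110 XOR 101011 = 010101
  pos 7: 101010 XOR 101011 = 000001
Remainder (last 5 bits) = 00010. This is the CRC / FCS.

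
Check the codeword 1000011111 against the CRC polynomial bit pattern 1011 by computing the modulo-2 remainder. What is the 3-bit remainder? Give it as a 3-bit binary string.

Modulo-2 division of 1000011111 by 1011:
  pos 0: 1000 XOR 1011 = 0011
  pos 2: 1101 XOR 1011 = 0110
  pos 3: 1101 XOR 1011 = 0110
  pos 4: 1101 XOR 1011 = 0110
  pos 5: 1101 XOR 1011 = 0110
  pos 6: 1101 XOR 1011 = 0110
Remainder = 110 (nonzero — an error is detected).

110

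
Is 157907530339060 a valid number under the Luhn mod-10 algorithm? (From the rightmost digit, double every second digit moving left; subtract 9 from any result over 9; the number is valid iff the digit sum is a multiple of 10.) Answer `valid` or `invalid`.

From the right, keep odd positions and double even positions (subtract 9 from any doubled value over 9):
  doubled (positions 2,4,...): 3 9 6 6 5 9 1 → sum 39
  kept (positions 1,3,...): 0 0 3 0 5 0 7 1 → sum 16
Total = 55.
55 mod 10 = 5, so the number is invalid.

invalid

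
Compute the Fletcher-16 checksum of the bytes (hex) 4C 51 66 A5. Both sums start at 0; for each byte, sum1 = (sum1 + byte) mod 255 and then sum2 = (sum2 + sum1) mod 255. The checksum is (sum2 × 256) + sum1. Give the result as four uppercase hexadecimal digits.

Running sums (mod 255):
  after byte 0 (4C): sum1=76, sum2=76
  after byte 1 (51): sum1=157, sum2=233
  after byte 2 (66): sum1=4, sum2=237
  after byte 3 (A5): sum1=169, sum2=151
Checksum = sum2·256 + sum1 = 151·256 + 169 = 38825 = 0x97A9.

97A9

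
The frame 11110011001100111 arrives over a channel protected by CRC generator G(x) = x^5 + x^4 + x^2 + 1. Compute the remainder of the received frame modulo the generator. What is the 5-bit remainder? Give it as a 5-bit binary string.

00111

Modulo-2 division of 11110011001100111 by 110101:
  pos 0: 111100 XOR 110101 = 001001
  pos 2: 100111 XOR 110101 = 010010
  pos 3: 100100 XOR 110101 = 010001
  pos 4: 100010 XOR 110101 = 010111
  pos 5: 101111 XOR 110101 = 011010
  pos 6: 110101 XOR 110101 = 000000
Remainder = 00111 (nonzero — an error is detected).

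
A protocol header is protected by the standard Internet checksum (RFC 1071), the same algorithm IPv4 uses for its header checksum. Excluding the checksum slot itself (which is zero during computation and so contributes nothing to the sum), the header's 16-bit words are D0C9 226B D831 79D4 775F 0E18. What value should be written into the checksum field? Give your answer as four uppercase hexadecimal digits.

354D

One's-complement addition (fold any carry out of bit 15 back into bit 0):
  0xD0C9 + 0x226B = 0x0F334
  0xF334 + 0xD831 = 0x1CB65 → wrap carry → 0xCB66
  0xCB66 + 0x79D4 = 0x1453A → wrap carry → 0x453B
  0x453B + 0x775F = 0x0BC9A
  0xBC9A + 0x0E18 = 0x0CAB2
One's-complement sum = 0xCAB2.
Checksum = ~0xCAB2 & 0xFFFF = 0x354D.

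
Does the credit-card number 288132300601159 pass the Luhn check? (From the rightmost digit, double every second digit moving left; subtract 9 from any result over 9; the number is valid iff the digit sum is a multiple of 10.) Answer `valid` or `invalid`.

invalid

From the right, keep odd positions and double even positions (subtract 9 from any doubled value over 9):
  doubled (positions 2,4,...): 1 2 3 0 4 2 7 → sum 19
  kept (positions 1,3,...): 9 1 0 0 3 3 8 2 → sum 26
Total = 45.
45 mod 10 = 5, so the number is invalid.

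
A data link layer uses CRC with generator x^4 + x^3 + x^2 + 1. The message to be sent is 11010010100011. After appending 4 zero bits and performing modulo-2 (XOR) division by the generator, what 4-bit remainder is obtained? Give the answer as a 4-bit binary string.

Append 4 zeros: 110100101000110000. Divide by 11101 (XOR where the leading bit is 1):
  pos 0: 11010 XOR 11101 = 00111
  pos 2: 11101 XOR 11101 = 00000
  pos 8: 10001 XOR 11101 = 01100
  pos 9: 11001 XOR 11101 = 00100
  pos 11: 10000 XOR 11101 = 01101
  pos 12: 11010 XOR 11101 = 00111
Remainder (last 4 bits) = 1110. This is the CRC / FCS.

1110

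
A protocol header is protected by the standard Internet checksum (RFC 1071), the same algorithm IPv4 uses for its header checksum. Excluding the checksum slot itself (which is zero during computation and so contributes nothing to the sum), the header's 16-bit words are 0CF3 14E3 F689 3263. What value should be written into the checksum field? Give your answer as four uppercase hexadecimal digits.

B53C

One's-complement addition (fold any carry out of bit 15 back into bit 0):
  0x0CF3 + 0x14E3 = 0x021D6
  0x21D6 + 0xF689 = 0x1185F → wrap carry → 0x1860
  0x1860 + 0x3263 = 0x04AC3
One's-complement sum = 0x4AC3.
Checksum = ~0x4AC3 & 0xFFFF = 0xB53C.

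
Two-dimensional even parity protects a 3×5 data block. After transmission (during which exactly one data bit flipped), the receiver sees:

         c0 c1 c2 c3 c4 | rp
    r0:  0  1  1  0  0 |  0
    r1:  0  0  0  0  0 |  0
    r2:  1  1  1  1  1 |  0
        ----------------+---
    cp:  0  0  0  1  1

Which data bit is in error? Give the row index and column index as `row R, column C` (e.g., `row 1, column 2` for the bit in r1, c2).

row 2, column 0

Recompute each row's even parity and compare to rp:
  r0: data parity 0, sent rp 0 → ok
  r1: data parity 0, sent rp 0 → ok
  r2: data parity 1, sent rp 0 → mismatch
Recompute each column's even parity and compare to cp:
  c0: data parity 1, sent cp 0 → mismatch
  c1: data parity 0, sent cp 0 → ok
  c2: data parity 0, sent cp 0 → ok
  c3: data parity 1, sent cp 1 → ok
  c4: data parity 1, sent cp 1 → ok
Exactly one row (r2) and one column (c0) fail → the flipped bit is at their intersection.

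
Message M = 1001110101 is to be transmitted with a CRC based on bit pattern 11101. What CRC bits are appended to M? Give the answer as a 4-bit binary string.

Append 4 zeros: 10011101010000. Divide by 11101 (XOR where the leading bit is 1):
  pos 0: 10011 XOR 11101 = 01110
  pos 1: 11101 XOR 11101 = 00000
  pos 7: 10100 XOR 11101 = 01001
  pos 8: 10010 XOR 11101 = 01111
  pos 9: 11110 XOR 11101 = 00011
Remainder (last 4 bits) = 0011. This is the CRC / FCS.

0011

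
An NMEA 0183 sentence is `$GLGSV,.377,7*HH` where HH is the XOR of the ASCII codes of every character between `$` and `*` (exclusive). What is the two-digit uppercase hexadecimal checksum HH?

63

XOR the ASCII codes of the payload characters:
  'G' = 0x47 → acc = 0x47
  'L' = 0x4C → acc = 0x0B
  'G' = 0x47 → acc = 0x4C
  'S' = 0x53 → acc = 0x1F
  'V' = 0x56 → acc = 0x49
  ',' = 0x2C → acc = 0x65
  '.' = 0x2E → acc = 0x4B
  '3' = 0x33 → acc = 0x78
  '7' = 0x37 → acc = 0x4F
  '7' = 0x37 → acc = 0x78
  ',' = 0x2C → acc = 0x54
  '7' = 0x37 → acc = 0x63
Checksum = 0x63.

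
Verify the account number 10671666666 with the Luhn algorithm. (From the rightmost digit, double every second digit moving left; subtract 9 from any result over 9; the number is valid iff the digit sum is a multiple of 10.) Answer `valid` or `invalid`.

From the right, keep odd positions and double even positions (subtract 9 from any doubled value over 9):
  doubled (positions 2,4,...): 3 3 3 5 0 → sum 14
  kept (positions 1,3,...): 6 6 6 1 6 1 → sum 26
Total = 40.
40 mod 10 = 0, so the number is valid.

valid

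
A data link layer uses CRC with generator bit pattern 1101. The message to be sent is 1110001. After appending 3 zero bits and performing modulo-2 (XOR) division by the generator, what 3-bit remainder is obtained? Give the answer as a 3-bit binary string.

010

Append 3 zeros: 1110001000. Divide by 1101 (XOR where the leading bit is 1):
  pos 0: 1110 XOR 1101 = 0011
  pos 2: 1100 XOR 1101 = 0001
  pos 5: 1100 XOR 1101 = 0001
Remainder (last 3 bits) = 010. This is the CRC / FCS.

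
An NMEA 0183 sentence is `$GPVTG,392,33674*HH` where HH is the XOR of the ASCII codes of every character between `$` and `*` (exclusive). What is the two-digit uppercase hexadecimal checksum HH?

XOR the ASCII codes of the payload characters:
  'G' = 0x47 → acc = 0x47
  'P' = 0x50 → acc = 0x17
  'V' = 0x56 → acc = 0x41
  'T' = 0x54 → acc = 0x15
  'G' = 0x47 → acc = 0x52
  ',' = 0x2C → acc = 0x7E
  '3' = 0x33 → acc = 0x4D
  '9' = 0x39 → acc = 0x74
  '2' = 0x32 → acc = 0x46
  ',' = 0x2C → acc = 0x6A
  '3' = 0x33 → acc = 0x59
  '3' = 0x33 → acc = 0x6A
  '6' = 0x36 → acc = 0x5C
  '7' = 0x37 → acc = 0x6B
  '4' = 0x34 → acc = 0x5F
Checksum = 0x5F.

5F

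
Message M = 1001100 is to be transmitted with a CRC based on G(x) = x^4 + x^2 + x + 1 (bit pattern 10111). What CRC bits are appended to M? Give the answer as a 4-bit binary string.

Append 4 zeros: 10011000000. Divide by 10111 (XOR where the leading bit is 1):
  pos 0: 10011 XOR 10111 = 00100
  pos 2: 10000 XOR 10111 = 00111
  pos 4: 11100 XOR 10111 = 01011
  pos 5: 10110 XOR 10111 = 00001
Remainder (last 4 bits) = 0010. This is the CRC / FCS.

0010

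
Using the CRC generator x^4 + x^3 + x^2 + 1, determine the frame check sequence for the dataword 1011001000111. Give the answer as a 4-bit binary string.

Append 4 zeros: 10110010001110000. Divide by 11101 (XOR where the leading bit is 1):
  pos 0: 10110 XOR 11101 = 01011
  pos 1: 10110 XOR 11101 = 01011
  pos 2: 10111 XOR 11101 = 01010
  pos 3: 10100 XOR 11101 = 01001
  pos 4: 10010 XOR 11101 = 01111
  pos 5: 11110 XOR 11101 = 00011
  pos 8: 11111 XOR 11101 = 00010
  pos 11: 10000 XOR 11101 = 01101
  pos 12: 11010 XOR 11101 = 00111
Remainder (last 4 bits) = 0111. This is the CRC / FCS.

0111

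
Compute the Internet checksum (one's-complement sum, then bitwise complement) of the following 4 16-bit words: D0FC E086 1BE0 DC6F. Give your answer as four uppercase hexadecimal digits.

562C

One's-complement addition (fold any carry out of bit 15 back into bit 0):
  0xD0FC + 0xE086 = 0x1B182 → wrap carry → 0xB183
  0xB183 + 0x1BE0 = 0x0CD63
  0xCD63 + 0xDC6F = 0x1A9D2 → wrap carry → 0xA9D3
One's-complement sum = 0xA9D3.
Checksum = ~0xA9D3 & 0xFFFF = 0x562C.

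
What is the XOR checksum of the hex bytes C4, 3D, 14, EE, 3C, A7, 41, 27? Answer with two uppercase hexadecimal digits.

FE

XOR the bytes together:
  start with 0xC4
  0xC4 ⊕ 0x3D = 0xF9
  0xF9 ⊕ 0x14 = 0xED
  0xED ⊕ 0xEE = 0x03
  0x03 ⊕ 0x3C = 0x3F
  0x3F ⊕ 0xA7 = 0x98
  0x98 ⊕ 0x41 = 0xD9
  0xD9 ⊕ 0x27 = 0xFE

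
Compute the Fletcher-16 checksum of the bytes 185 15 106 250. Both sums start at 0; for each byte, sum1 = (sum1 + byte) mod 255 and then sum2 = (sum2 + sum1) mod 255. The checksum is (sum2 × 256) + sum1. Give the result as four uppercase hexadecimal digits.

Running sums (mod 255):
  after byte 0 (185): sum1=185, sum2=185
  after byte 1 (15): sum1=200, sum2=130
  after byte 2 (106): sum1=51, sum2=181
  after byte 3 (250): sum1=46, sum2=227
Checksum = sum2·256 + sum1 = 227·256 + 46 = 58158 = 0xE32E.

E32E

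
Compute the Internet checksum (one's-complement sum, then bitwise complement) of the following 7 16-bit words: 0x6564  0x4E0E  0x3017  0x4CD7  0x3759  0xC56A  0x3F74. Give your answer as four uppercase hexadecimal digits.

One's-complement addition (fold any carry out of bit 15 back into bit 0):
  0x6564 + 0x4E0E = 0x0B372
  0xB372 + 0x3017 = 0x0E389
  0xE389 + 0x4CD7 = 0x13060 → wrap carry → 0x3061
  0x3061 + 0x3759 = 0x067BA
  0x67BA + 0xC56A = 0x12D24 → wrap carry → 0x2D25
  0x2D25 + 0x3F74 = 0x06C99
One's-complement sum = 0x6C99.
Checksum = ~0x6C99 & 0xFFFF = 0x9366.

9366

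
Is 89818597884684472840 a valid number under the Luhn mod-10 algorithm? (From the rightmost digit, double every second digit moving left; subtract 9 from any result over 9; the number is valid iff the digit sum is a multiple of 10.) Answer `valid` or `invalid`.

invalid

From the right, keep odd positions and double even positions (subtract 9 from any doubled value over 9):
  doubled (positions 2,4,...): 8 4 8 7 8 7 9 7 7 7 → sum 72
  kept (positions 1,3,...): 0 8 7 4 6 8 7 5 1 9 → sum 55
Total = 127.
127 mod 10 = 7, so the number is invalid.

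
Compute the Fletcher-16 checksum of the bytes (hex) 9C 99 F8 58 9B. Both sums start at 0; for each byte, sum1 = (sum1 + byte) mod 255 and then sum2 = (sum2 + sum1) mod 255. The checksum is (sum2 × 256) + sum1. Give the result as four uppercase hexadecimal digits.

Running sums (mod 255):
  after byte 0 (9C): sum1=156, sum2=156
  after byte 1 (99): sum1=54, sum2=210
  after byte 2 (F8): sum1=47, sum2=2
  after byte 3 (58): sum1=135, sum2=137
  after byte 4 (9B): sum1=35, sum2=172
Checksum = sum2·256 + sum1 = 172·256 + 35 = 44067 = 0xAC23.

AC23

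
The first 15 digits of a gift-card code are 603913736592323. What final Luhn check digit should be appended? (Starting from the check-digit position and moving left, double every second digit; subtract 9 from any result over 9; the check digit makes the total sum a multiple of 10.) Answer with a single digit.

Partial digits right→left: 3 2 3 2 9 5 6 3 7 3 1 9 3 0 6
Double every second digit counting from the check-digit position (so the 1st, 3rd, 5th, ... of the partial from the right).
  doubled (with −9 where >9): 6 6 9 3 5 2 6 3 → sum 40
  kept as-is: 2 2 5 3 3 9 0 → sum 24
Total = 40 + 24 = 64.
Check digit = (10 − (64 mod 10)) mod 10 = 6.

6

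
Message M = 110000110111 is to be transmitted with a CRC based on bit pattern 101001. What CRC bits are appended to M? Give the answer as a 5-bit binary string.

10010

Append 5 zeros: 11000011011100000. Divide by 101001 (XOR where the leading bit is 1):
  pos 0: 110000 XOR 101001 = 011001
  pos 1: 110011 XOR 101001 = 011010
  pos 2: 110101 XOR 101001 = 011100
  pos 3: 111000 XOR 101001 = 010001
  pos 4: 100011 XOR 101001 = 001010
  pos 6: 101011 XOR 101001 = 000010
  pos 10: 100000 XOR 101001 = 001001
Remainder (last 5 bits) = 10010. This is the CRC / FCS.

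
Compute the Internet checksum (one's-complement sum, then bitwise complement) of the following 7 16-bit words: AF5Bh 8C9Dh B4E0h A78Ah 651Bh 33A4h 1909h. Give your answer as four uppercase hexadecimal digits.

B5D2

One's-complement addition (fold any carry out of bit 15 back into bit 0):
  0xAF5B + 0x8C9D = 0x13BF8 → wrap carry → 0x3BF9
  0x3BF9 + 0xB4E0 = 0x0F0D9
  0xF0D9 + 0xA78A = 0x19863 → wrap carry → 0x9864
  0x9864 + 0x651B = 0x0FD7F
  0xFD7F + 0x33A4 = 0x13123 → wrap carry → 0x3124
  0x3124 + 0x1909 = 0x04A2D
One's-complement sum = 0x4A2D.
Checksum = ~0x4A2D & 0xFFFF = 0xB5D2.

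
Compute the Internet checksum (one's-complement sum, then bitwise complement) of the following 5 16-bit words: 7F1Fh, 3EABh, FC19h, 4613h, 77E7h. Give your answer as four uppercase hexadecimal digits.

8820

One's-complement addition (fold any carry out of bit 15 back into bit 0):
  0x7F1F + 0x3EAB = 0x0BDCA
  0xBDCA + 0xFC19 = 0x1B9E3 → wrap carry → 0xB9E4
  0xB9E4 + 0x4613 = 0x0FFF7
  0xFFF7 + 0x77E7 = 0x177DE → wrap carry → 0x77DF
One's-complement sum = 0x77DF.
Checksum = ~0x77DF & 0xFFFF = 0x8820.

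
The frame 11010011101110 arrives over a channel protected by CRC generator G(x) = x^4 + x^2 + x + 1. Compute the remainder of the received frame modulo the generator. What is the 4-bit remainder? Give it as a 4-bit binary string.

0111

Modulo-2 division of 11010011101110 by 10111:
  pos 0: 11010 XOR 10111 = 01101
  pos 1: 11010 XOR 10111 = 01101
  pos 2: 11011 XOR 10111 = 01100
  pos 3: 11001 XOR 10111 = 01110
  pos 4: 11101 XOR 10111 = 01010
  pos 5: 10100 XOR 10111 = 00011
  pos 8: 11111 XOR 10111 = 01000
  pos 9: 10000 XOR 10111 = 00111
Remainder = 0111 (nonzero — an error is detected).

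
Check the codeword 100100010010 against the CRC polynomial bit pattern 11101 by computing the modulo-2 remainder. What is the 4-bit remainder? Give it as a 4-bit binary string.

Modulo-2 division of 100100010010 by 11101:
  pos 0: 10010 XOR 11101 = 01111
  pos 1: 11110 XOR 11101 = 00011
  pos 4: 11010 XOR 11101 = 00111
  pos 6: 11101 XOR 11101 = 00000
Remainder = 0000 (zero — the frame passes the CRC check).

0000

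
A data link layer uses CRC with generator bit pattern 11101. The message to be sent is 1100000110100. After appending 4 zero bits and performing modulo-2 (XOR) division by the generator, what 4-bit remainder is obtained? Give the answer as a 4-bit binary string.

Append 4 zeros: 11000001101000000. Divide by 11101 (XOR where the leading bit is 1):
  pos 0: 11000 XOR 11101 = 00101
  pos 2: 10100 XOR 11101 = 01001
  pos 3: 10011 XOR 11101 = 01110
  pos 4: 11101 XOR 11101 = 00000
  pos 10: 10000 XOR 11101 = 01101
  pos 11: 11010 XOR 11101 = 00111
Remainder (last 4 bits) = 1110. This is the CRC / FCS.

1110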